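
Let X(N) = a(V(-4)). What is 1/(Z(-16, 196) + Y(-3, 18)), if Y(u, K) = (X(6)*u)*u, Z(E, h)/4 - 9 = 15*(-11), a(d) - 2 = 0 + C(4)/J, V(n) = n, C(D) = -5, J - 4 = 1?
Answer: -1/615 ≈ -0.0016260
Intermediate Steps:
J = 5 (J = 4 + 1 = 5)
a(d) = 1 (a(d) = 2 + (0 - 5/5) = 2 + (0 - 5*⅕) = 2 + (0 - 1) = 2 - 1 = 1)
X(N) = 1
Z(E, h) = -624 (Z(E, h) = 36 + 4*(15*(-11)) = 36 + 4*(-165) = 36 - 660 = -624)
Y(u, K) = u² (Y(u, K) = (1*u)*u = u*u = u²)
1/(Z(-16, 196) + Y(-3, 18)) = 1/(-624 + (-3)²) = 1/(-624 + 9) = 1/(-615) = -1/615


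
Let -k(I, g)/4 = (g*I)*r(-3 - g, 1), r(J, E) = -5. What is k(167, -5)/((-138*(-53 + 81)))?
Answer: 4175/966 ≈ 4.3219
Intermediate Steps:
k(I, g) = 20*I*g (k(I, g) = -4*g*I*(-5) = -4*I*g*(-5) = -(-20)*I*g = 20*I*g)
k(167, -5)/((-138*(-53 + 81))) = (20*167*(-5))/((-138*(-53 + 81))) = -16700/((-138*28)) = -16700/(-3864) = -16700*(-1/3864) = 4175/966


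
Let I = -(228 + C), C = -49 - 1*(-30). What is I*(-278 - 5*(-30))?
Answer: 26752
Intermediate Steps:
C = -19 (C = -49 + 30 = -19)
I = -209 (I = -(228 - 19) = -1*209 = -209)
I*(-278 - 5*(-30)) = -209*(-278 - 5*(-30)) = -209*(-278 + 150) = -209*(-128) = 26752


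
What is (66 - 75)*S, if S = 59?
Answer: -531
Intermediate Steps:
(66 - 75)*S = (66 - 75)*59 = -9*59 = -531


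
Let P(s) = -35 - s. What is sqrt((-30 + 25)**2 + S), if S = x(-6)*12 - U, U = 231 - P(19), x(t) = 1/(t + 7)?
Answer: 2*I*sqrt(62) ≈ 15.748*I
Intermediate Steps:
x(t) = 1/(7 + t)
U = 285 (U = 231 - (-35 - 1*19) = 231 - (-35 - 19) = 231 - 1*(-54) = 231 + 54 = 285)
S = -273 (S = 12/(7 - 6) - 1*285 = 12/1 - 285 = 1*12 - 285 = 12 - 285 = -273)
sqrt((-30 + 25)**2 + S) = sqrt((-30 + 25)**2 - 273) = sqrt((-5)**2 - 273) = sqrt(25 - 273) = sqrt(-248) = 2*I*sqrt(62)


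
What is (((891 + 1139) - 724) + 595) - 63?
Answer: 1838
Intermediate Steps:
(((891 + 1139) - 724) + 595) - 63 = ((2030 - 724) + 595) - 63 = (1306 + 595) - 63 = 1901 - 63 = 1838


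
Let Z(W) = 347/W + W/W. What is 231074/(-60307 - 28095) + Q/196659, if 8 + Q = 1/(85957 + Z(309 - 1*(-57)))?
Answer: -714848235371561159/273475294691487525 ≈ -2.6139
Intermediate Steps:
Z(W) = 1 + 347/W (Z(W) = 347/W + 1 = 1 + 347/W)
Q = -251687434/31460975 (Q = -8 + 1/(85957 + (347 + (309 - 1*(-57)))/(309 - 1*(-57))) = -8 + 1/(85957 + (347 + (309 + 57))/(309 + 57)) = -8 + 1/(85957 + (347 + 366)/366) = -8 + 1/(85957 + (1/366)*713) = -8 + 1/(85957 + 713/366) = -8 + 1/(31460975/366) = -8 + 366/31460975 = -251687434/31460975 ≈ -8.0000)
231074/(-60307 - 28095) + Q/196659 = 231074/(-60307 - 28095) - 251687434/31460975/196659 = 231074/(-88402) - 251687434/31460975*1/196659 = 231074*(-1/88402) - 251687434/6187083882525 = -115537/44201 - 251687434/6187083882525 = -714848235371561159/273475294691487525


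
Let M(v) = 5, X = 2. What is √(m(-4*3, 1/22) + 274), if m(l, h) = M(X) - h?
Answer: 19*√374/22 ≈ 16.702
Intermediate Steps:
m(l, h) = 5 - h
√(m(-4*3, 1/22) + 274) = √((5 - 1/22) + 274) = √(109/22 + 274) = √(6137/22) = 19*√374/22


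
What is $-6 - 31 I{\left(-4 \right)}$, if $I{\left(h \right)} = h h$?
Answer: $-502$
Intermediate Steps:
$I{\left(h \right)} = h^{2}$
$-6 - 31 I{\left(-4 \right)} = -6 - 31 \left(-4\right)^{2} = -6 - 496 = -502$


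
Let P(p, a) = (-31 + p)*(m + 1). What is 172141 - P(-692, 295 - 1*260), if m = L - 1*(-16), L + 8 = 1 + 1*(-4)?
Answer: 176479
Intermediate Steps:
L = -11 (L = -8 + (1 + 1*(-4)) = -8 + (1 - 4) = -8 - 3 = -11)
m = 5 (m = -11 - 1*(-16) = -11 + 16 = 5)
P(p, a) = -186 + 6*p (P(p, a) = (-31 + p)*(5 + 1) = (-31 + p)*6 = -186 + 6*p)
172141 - P(-692, 295 - 1*260) = 172141 - (-186 + 6*(-692)) = 172141 - (-186 - 4152) = 172141 - 1*(-4338) = 172141 + 4338 = 176479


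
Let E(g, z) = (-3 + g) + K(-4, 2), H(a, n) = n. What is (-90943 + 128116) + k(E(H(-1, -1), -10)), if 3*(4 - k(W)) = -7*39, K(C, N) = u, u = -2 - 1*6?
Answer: 37268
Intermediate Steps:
u = -8 (u = -2 - 6 = -8)
K(C, N) = -8
E(g, z) = -11 + g (E(g, z) = (-3 + g) - 8 = -11 + g)
k(W) = 95 (k(W) = 4 - (-7)*39/3 = 4 - ⅓*(-273) = 4 + 91 = 95)
(-90943 + 128116) + k(E(H(-1, -1), -10)) = (-90943 + 128116) + 95 = 37173 + 95 = 37268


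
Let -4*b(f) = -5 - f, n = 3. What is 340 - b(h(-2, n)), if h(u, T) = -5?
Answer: 340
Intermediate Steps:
b(f) = 5/4 + f/4 (b(f) = -(-5 - f)/4 = 5/4 + f/4)
340 - b(h(-2, n)) = 340 - (5/4 + (¼)*(-5)) = 340 - (5/4 - 5/4) = 340 - 1*0 = 340 + 0 = 340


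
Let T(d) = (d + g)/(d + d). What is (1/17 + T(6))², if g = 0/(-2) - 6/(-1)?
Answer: 324/289 ≈ 1.1211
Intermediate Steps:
g = 6 (g = 0*(-½) - 6*(-1) = 0 + 6 = 6)
T(d) = (6 + d)/(2*d) (T(d) = (d + 6)/(d + d) = (6 + d)/((2*d)) = (6 + d)*(1/(2*d)) = (6 + d)/(2*d))
(1/17 + T(6))² = (1/17 + (½)*(6 + 6)/6)² = (1/17 + (½)*(⅙)*12)² = (1/17 + 1)² = (18/17)² = 324/289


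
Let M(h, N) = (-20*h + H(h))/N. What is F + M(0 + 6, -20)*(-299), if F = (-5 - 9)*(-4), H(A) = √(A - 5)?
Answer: -34461/20 ≈ -1723.1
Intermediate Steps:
H(A) = √(-5 + A)
M(h, N) = (√(-5 + h) - 20*h)/N (M(h, N) = (-20*h + √(-5 + h))/N = (√(-5 + h) - 20*h)/N)
F = 56 (F = -14*(-4) = 56)
F + M(0 + 6, -20)*(-299) = 56 + ((√(-5 + (0 + 6)) - 20*(0 + 6))/(-20))*(-299) = 56 - (√(-5 + 6) - 20*6)/20*(-299) = 56 - (√1 - 120)/20*(-299) = 56 - (1 - 120)/20*(-299) = 56 - 1/20*(-119)*(-299) = 56 + (119/20)*(-299) = 56 - 35581/20 = -34461/20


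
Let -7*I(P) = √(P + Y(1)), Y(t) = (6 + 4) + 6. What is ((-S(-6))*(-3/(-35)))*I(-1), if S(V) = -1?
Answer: -3*√15/245 ≈ -0.047424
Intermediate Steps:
Y(t) = 16 (Y(t) = 10 + 6 = 16)
I(P) = -√(16 + P)/7 (I(P) = -√(P + 16)/7 = -√(16 + P)/7)
((-S(-6))*(-3/(-35)))*I(-1) = ((-1*(-1))*(-3/(-35)))*(-√(16 - 1)/7) = (1*(-3*(-1/35)))*(-√15/7) = (1*(3/35))*(-√15/7) = 3*(-√15/7)/35 = -3*√15/245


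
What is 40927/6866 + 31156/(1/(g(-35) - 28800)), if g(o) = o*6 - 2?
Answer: -6206162748225/6866 ≈ -9.0390e+8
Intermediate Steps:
g(o) = -2 + 6*o (g(o) = 6*o - 2 = -2 + 6*o)
40927/6866 + 31156/(1/(g(-35) - 28800)) = 40927/6866 + 31156/(1/((-2 + 6*(-35)) - 28800)) = 40927*(1/6866) + 31156/(1/((-2 - 210) - 28800)) = 40927/6866 + 31156/(1/(-212 - 28800)) = 40927/6866 + 31156/(1/(-29012)) = 40927/6866 + 31156/(-1/29012) = 40927/6866 + 31156*(-29012) = 40927/6866 - 903897872 = -6206162748225/6866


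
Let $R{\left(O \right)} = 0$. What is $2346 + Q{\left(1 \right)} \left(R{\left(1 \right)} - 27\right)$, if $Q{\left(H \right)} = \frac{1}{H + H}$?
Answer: $\frac{4665}{2} \approx 2332.5$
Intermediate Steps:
$Q{\left(H \right)} = \frac{1}{2 H}$
$2346 + Q{\left(1 \right)} \left(R{\left(1 \right)} - 27\right) = 2346 + \frac{1}{2 \cdot 1} \left(0 - 27\right) = 2346 + \frac{1}{2} \cdot 1 \left(-27\right) = 2346 + \frac{1}{2} \left(-27\right) = 2346 - \frac{27}{2} = \frac{4665}{2}$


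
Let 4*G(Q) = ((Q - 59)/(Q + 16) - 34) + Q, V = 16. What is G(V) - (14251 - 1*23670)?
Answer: 1205013/128 ≈ 9414.2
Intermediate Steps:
G(Q) = -17/2 + Q/4 + (-59 + Q)/(4*(16 + Q)) (G(Q) = (((Q - 59)/(Q + 16) - 34) + Q)/4 = (((-59 + Q)/(16 + Q) - 34) + Q)/4 = ((-34 + (-59 + Q)/(16 + Q)) + Q)/4 = (-34 + Q + (-59 + Q)/(16 + Q))/4 = -17/2 + Q/4 + (-59 + Q)/(4*(16 + Q)))
G(V) - (14251 - 1*23670) = (-603 + 16² - 17*16)/(4*(16 + 16)) - (14251 - 1*23670) = (¼)*(-603 + 256 - 272)/32 - (14251 - 23670) = (¼)*(1/32)*(-619) - 1*(-9419) = -619/128 + 9419 = 1205013/128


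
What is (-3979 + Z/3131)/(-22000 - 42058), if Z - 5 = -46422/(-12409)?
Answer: 77297151687/1244409252791 ≈ 0.062116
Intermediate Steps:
Z = 108467/12409 (Z = 5 - 46422/(-12409) = 5 - 46422*(-1/12409) = 5 + 46422/12409 = 108467/12409 ≈ 8.7410)
(-3979 + Z/3131)/(-22000 - 42058) = (-3979 + (108467/12409)/3131)/(-22000 - 42058) = (-3979 + (108467/12409)*(1/3131))/(-64058) = (-3979 + 108467/38852579)*(-1/64058) = -154594303374/38852579*(-1/64058) = 77297151687/1244409252791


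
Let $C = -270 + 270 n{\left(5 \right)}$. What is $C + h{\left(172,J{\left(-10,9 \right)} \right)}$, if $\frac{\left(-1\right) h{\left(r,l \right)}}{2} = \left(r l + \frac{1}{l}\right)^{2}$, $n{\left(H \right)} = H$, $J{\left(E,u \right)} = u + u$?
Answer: $- \frac{3105546481}{162} \approx -1.917 \cdot 10^{7}$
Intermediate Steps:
$J{\left(E,u \right)} = 2 u$
$h{\left(r,l \right)} = - 2 \left(\frac{1}{l} + l r\right)^{2}$ ($h{\left(r,l \right)} = - 2 \left(r l + \frac{1}{l}\right)^{2} = - 2 \left(l r + \frac{1}{l}\right)^{2} = - 2 \left(\frac{1}{l} + l r\right)^{2}$)
$C = 1080$ ($C = -270 + 270 \cdot 5 = -270 + 1350 = 1080$)
$C + h{\left(172,J{\left(-10,9 \right)} \right)} = 1080 - \frac{2 \left(1 + 172 \left(2 \cdot 9\right)^{2}\right)^{2}}{324} = 1080 - \frac{2 \left(1 + 172 \cdot 18^{2}\right)^{2}}{324} = 1080 - \frac{\left(1 + 172 \cdot 324\right)^{2}}{162} = 1080 - \frac{\left(1 + 55728\right)^{2}}{162} = 1080 - \frac{55729^{2}}{162} = 1080 - \frac{1}{162} \cdot 3105721441 = 1080 - \frac{3105721441}{162} = - \frac{3105546481}{162}$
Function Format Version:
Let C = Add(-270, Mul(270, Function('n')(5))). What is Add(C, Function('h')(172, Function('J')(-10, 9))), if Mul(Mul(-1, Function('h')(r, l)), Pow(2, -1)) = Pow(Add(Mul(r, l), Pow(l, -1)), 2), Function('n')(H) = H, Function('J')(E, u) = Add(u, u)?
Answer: Rational(-3105546481, 162) ≈ -1.9170e+7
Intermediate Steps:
Function('J')(E, u) = Mul(2, u)
Function('h')(r, l) = Mul(-2, Pow(Add(Pow(l, -1), Mul(l, r)), 2)) (Function('h')(r, l) = Mul(-2, Pow(Add(Mul(r, l), Pow(l, -1)), 2)) = Mul(-2, Pow(Add(Mul(l, r), Pow(l, -1)), 2)) = Mul(-2, Pow(Add(Pow(l, -1), Mul(l, r)), 2)))
C = 1080 (C = Add(-270, Mul(270, 5)) = Add(-270, 1350) = 1080)
Add(C, Function('h')(172, Function('J')(-10, 9))) = Add(1080, Mul(-2, Pow(Mul(2, 9), -2), Pow(Add(1, Mul(172, Pow(Mul(2, 9), 2))), 2))) = Add(1080, Mul(-2, Pow(18, -2), Pow(Add(1, Mul(172, Pow(18, 2))), 2))) = Add(1080, Mul(-2, Rational(1, 324), Pow(Add(1, Mul(172, 324)), 2))) = Add(1080, Mul(-2, Rational(1, 324), Pow(Add(1, 55728), 2))) = Add(1080, Mul(-2, Rational(1, 324), Pow(55729, 2))) = Add(1080, Mul(-2, Rational(1, 324), 3105721441)) = Add(1080, Rational(-3105721441, 162)) = Rational(-3105546481, 162)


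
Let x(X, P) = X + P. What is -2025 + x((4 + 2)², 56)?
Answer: -1933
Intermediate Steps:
x(X, P) = P + X
-2025 + x((4 + 2)², 56) = -2025 + (56 + (4 + 2)²) = -2025 + (56 + 6²) = -2025 + (56 + 36) = -2025 + 92 = -1933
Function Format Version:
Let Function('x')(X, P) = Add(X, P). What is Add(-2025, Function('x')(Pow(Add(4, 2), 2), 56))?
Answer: -1933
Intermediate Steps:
Function('x')(X, P) = Add(P, X)
Add(-2025, Function('x')(Pow(Add(4, 2), 2), 56)) = Add(-2025, Add(56, Pow(Add(4, 2), 2))) = Add(-2025, Add(56, Pow(6, 2))) = Add(-2025, Add(56, 36)) = Add(-2025, 92) = -1933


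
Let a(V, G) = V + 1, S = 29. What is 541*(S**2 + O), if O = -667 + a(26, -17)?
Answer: 108741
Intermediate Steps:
a(V, G) = 1 + V
O = -640 (O = -667 + (1 + 26) = -667 + 27 = -640)
541*(S**2 + O) = 541*(29**2 - 640) = 541*(841 - 640) = 541*201 = 108741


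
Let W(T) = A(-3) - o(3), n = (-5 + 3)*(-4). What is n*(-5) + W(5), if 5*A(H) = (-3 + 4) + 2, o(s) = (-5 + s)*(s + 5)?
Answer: -117/5 ≈ -23.400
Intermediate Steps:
o(s) = (-5 + s)*(5 + s)
n = 8 (n = -2*(-4) = 8)
A(H) = ⅗ (A(H) = ((-3 + 4) + 2)/5 = (1 + 2)/5 = (⅕)*3 = ⅗)
W(T) = 83/5 (W(T) = ⅗ - (-25 + 3²) = ⅗ - (-25 + 9) = ⅗ - 1*(-16) = ⅗ + 16 = 83/5)
n*(-5) + W(5) = 8*(-5) + 83/5 = -40 + 83/5 = -117/5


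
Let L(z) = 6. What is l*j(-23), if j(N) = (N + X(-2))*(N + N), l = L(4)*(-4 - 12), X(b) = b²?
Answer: -83904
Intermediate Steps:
l = -96 (l = 6*(-4 - 12) = 6*(-16) = -96)
j(N) = 2*N*(4 + N) (j(N) = (N + (-2)²)*(N + N) = (N + 4)*(2*N) = (4 + N)*(2*N) = 2*N*(4 + N))
l*j(-23) = -192*(-23)*(4 - 23) = -192*(-23)*(-19) = -96*874 = -83904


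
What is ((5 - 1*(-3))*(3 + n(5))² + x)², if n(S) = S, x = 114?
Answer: 391876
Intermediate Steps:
((5 - 1*(-3))*(3 + n(5))² + x)² = ((5 - 1*(-3))*(3 + 5)² + 114)² = ((5 + 3)*8² + 114)² = (8*64 + 114)² = (512 + 114)² = 626² = 391876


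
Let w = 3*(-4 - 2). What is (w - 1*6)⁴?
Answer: 331776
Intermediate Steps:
w = -18 (w = 3*(-6) = -18)
(w - 1*6)⁴ = (-18 - 1*6)⁴ = (-18 - 6)⁴ = (-24)⁴ = 331776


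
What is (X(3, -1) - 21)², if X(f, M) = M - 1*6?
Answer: 784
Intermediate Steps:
X(f, M) = -6 + M (X(f, M) = M - 6 = -6 + M)
(X(3, -1) - 21)² = ((-6 - 1) - 21)² = (-7 - 21)² = (-28)² = 784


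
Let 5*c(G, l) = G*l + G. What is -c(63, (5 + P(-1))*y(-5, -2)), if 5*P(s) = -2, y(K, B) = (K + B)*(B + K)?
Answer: -71316/25 ≈ -2852.6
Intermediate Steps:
y(K, B) = (B + K)² (y(K, B) = (B + K)*(B + K) = (B + K)²)
P(s) = -⅖ (P(s) = (⅕)*(-2) = -⅖)
c(G, l) = G/5 + G*l/5 (c(G, l) = (G*l + G)/5 = (G + G*l)/5 = G/5 + G*l/5)
-c(63, (5 + P(-1))*y(-5, -2)) = -63*(1 + (5 - ⅖)*(-2 - 5)²)/5 = -63*(1 + (23/5)*(-7)²)/5 = -63*(1 + (23/5)*49)/5 = -63*(1 + 1127/5)/5 = -63*1132/(5*5) = -1*71316/25 = -71316/25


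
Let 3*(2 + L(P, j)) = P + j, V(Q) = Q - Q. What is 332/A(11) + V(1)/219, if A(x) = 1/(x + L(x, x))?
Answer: 16268/3 ≈ 5422.7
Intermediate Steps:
V(Q) = 0
L(P, j) = -2 + P/3 + j/3 (L(P, j) = -2 + (P + j)/3 = -2 + (P/3 + j/3) = -2 + P/3 + j/3)
A(x) = 1/(-2 + 5*x/3) (A(x) = 1/(x + (-2 + x/3 + x/3)) = 1/(x + (-2 + 2*x/3)) = 1/(-2 + 5*x/3))
332/A(11) + V(1)/219 = 332/((3/(-6 + 5*11))) + 0/219 = 332/((3/(-6 + 55))) + 0*(1/219) = 332/((3/49)) + 0 = 332/((3*(1/49))) + 0 = 332/(3/49) + 0 = 332*(49/3) + 0 = 16268/3 + 0 = 16268/3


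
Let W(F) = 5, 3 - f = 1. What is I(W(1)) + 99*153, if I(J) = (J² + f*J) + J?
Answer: 15187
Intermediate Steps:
f = 2 (f = 3 - 1*1 = 3 - 1 = 2)
I(J) = J² + 3*J (I(J) = (J² + 2*J) + J = J² + 3*J)
I(W(1)) + 99*153 = 5*(3 + 5) + 99*153 = 5*8 + 15147 = 40 + 15147 = 15187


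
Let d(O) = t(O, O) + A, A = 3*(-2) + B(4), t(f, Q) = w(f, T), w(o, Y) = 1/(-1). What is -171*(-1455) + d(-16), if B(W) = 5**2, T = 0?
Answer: 248823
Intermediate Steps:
B(W) = 25
w(o, Y) = -1 (w(o, Y) = 1*(-1) = -1)
t(f, Q) = -1
A = 19 (A = 3*(-2) + 25 = -6 + 25 = 19)
d(O) = 18 (d(O) = -1 + 19 = 18)
-171*(-1455) + d(-16) = -171*(-1455) + 18 = 248805 + 18 = 248823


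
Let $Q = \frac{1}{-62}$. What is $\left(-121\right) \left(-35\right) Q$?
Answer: $- \frac{4235}{62} \approx -68.306$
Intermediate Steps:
$Q = - \frac{1}{62} \approx -0.016129$
$\left(-121\right) \left(-35\right) Q = \left(-121\right) \left(-35\right) \left(- \frac{1}{62}\right) = 4235 \left(- \frac{1}{62}\right) = - \frac{4235}{62}$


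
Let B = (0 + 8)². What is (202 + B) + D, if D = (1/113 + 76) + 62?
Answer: 45653/113 ≈ 404.01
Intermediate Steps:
D = 15595/113 (D = (1/113 + 76) + 62 = 8589/113 + 62 = 15595/113 ≈ 138.01)
B = 64 (B = 8² = 64)
(202 + B) + D = (202 + 64) + 15595/113 = 266 + 15595/113 = 45653/113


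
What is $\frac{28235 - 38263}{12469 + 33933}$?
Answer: $- \frac{5014}{23201} \approx -0.21611$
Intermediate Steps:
$\frac{28235 - 38263}{12469 + 33933} = - \frac{10028}{46402} = \left(-10028\right) \frac{1}{46402} = - \frac{5014}{23201}$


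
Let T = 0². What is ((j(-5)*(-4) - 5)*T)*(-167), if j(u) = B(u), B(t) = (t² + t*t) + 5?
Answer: 0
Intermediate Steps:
B(t) = 5 + 2*t² (B(t) = (t² + t²) + 5 = 2*t² + 5 = 5 + 2*t²)
j(u) = 5 + 2*u²
T = 0
((j(-5)*(-4) - 5)*T)*(-167) = (((5 + 2*(-5)²)*(-4) - 5)*0)*(-167) = (((5 + 2*25)*(-4) - 5)*0)*(-167) = (((5 + 50)*(-4) - 5)*0)*(-167) = ((55*(-4) - 5)*0)*(-167) = ((-220 - 5)*0)*(-167) = -225*0*(-167) = 0*(-167) = 0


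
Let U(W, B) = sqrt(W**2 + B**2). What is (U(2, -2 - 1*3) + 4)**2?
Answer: (4 + sqrt(29))**2 ≈ 88.081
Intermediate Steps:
U(W, B) = sqrt(B**2 + W**2)
(U(2, -2 - 1*3) + 4)**2 = (sqrt((-2 - 1*3)**2 + 2**2) + 4)**2 = (sqrt((-2 - 3)**2 + 4) + 4)**2 = (sqrt((-5)**2 + 4) + 4)**2 = (sqrt(25 + 4) + 4)**2 = (sqrt(29) + 4)**2 = (4 + sqrt(29))**2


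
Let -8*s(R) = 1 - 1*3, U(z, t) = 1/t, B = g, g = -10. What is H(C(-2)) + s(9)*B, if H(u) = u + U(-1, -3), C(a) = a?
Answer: -29/6 ≈ -4.8333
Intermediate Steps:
B = -10
s(R) = 1/4 (s(R) = -(1 - 1*3)/8 = -(1 - 3)/8 = -1/8*(-2) = 1/4)
H(u) = -1/3 + u (H(u) = u + 1/(-3) = u - 1/3 = -1/3 + u)
H(C(-2)) + s(9)*B = (-1/3 - 2) + (1/4)*(-10) = -7/3 - 5/2 = -29/6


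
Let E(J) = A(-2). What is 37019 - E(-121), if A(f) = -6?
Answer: 37025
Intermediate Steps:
E(J) = -6
37019 - E(-121) = 37019 - 1*(-6) = 37019 + 6 = 37025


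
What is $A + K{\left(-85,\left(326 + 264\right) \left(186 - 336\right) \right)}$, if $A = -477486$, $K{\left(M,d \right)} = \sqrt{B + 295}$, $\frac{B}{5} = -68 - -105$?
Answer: $-477486 + 4 \sqrt{30} \approx -4.7746 \cdot 10^{5}$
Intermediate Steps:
$B = 185$ ($B = 5 \left(-68 - -105\right) = 5 \left(-68 + 105\right) = 5 \cdot 37 = 185$)
$K{\left(M,d \right)} = 4 \sqrt{30}$ ($K{\left(M,d \right)} = \sqrt{185 + 295} = \sqrt{480} = 4 \sqrt{30}$)
$A + K{\left(-85,\left(326 + 264\right) \left(186 - 336\right) \right)} = -477486 + 4 \sqrt{30}$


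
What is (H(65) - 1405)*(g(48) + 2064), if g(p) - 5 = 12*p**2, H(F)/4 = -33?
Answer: -45675029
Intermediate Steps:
H(F) = -132 (H(F) = 4*(-33) = -132)
g(p) = 5 + 12*p**2
(H(65) - 1405)*(g(48) + 2064) = (-132 - 1405)*((5 + 12*48**2) + 2064) = -1537*((5 + 12*2304) + 2064) = -1537*((5 + 27648) + 2064) = -1537*(27653 + 2064) = -1537*29717 = -45675029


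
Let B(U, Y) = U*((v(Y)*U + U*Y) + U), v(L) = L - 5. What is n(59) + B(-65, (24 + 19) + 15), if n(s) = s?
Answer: 473259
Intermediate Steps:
v(L) = -5 + L
B(U, Y) = U*(U + U*Y + U*(-5 + Y)) (B(U, Y) = U*(((-5 + Y)*U + U*Y) + U) = U*((U*(-5 + Y) + U*Y) + U) = U*((U*Y + U*(-5 + Y)) + U) = U*(U + U*Y + U*(-5 + Y)))
n(59) + B(-65, (24 + 19) + 15) = 59 + 2*(-65)²*(-2 + ((24 + 19) + 15)) = 59 + 2*4225*(-2 + (43 + 15)) = 59 + 2*4225*(-2 + 58) = 59 + 2*4225*56 = 59 + 473200 = 473259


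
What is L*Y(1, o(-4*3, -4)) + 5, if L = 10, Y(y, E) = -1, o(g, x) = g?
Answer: -5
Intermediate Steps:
L*Y(1, o(-4*3, -4)) + 5 = 10*(-1) + 5 = -10 + 5 = -5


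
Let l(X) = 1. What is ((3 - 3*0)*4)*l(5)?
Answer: 12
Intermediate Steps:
((3 - 3*0)*4)*l(5) = ((3 - 3*0)*4)*1 = ((3 + 0)*4)*1 = (3*4)*1 = 12*1 = 12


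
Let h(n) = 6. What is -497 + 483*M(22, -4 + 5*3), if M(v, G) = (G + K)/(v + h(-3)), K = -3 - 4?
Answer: -428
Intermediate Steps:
K = -7
M(v, G) = (-7 + G)/(6 + v) (M(v, G) = (G - 7)/(v + 6) = (-7 + G)/(6 + v))
-497 + 483*M(22, -4 + 5*3) = -497 + 483*((-7 + (-4 + 5*3))/(6 + 22)) = -497 + 483*((-7 + (-4 + 15))/28) = -497 + 483*((-7 + 11)/28) = -497 + 483*((1/28)*4) = -497 + 483*(⅐) = -497 + 69 = -428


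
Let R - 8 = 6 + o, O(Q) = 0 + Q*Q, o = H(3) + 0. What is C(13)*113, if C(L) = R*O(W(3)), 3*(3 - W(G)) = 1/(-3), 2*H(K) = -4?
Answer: 354368/27 ≈ 13125.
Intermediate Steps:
H(K) = -2 (H(K) = (1/2)*(-4) = -2)
W(G) = 28/9 (W(G) = 3 - 1/3/(-3) = 3 - 1/3*(-1/3) = 3 + 1/9 = 28/9)
o = -2 (o = -2 + 0 = -2)
O(Q) = Q**2 (O(Q) = 0 + Q**2 = Q**2)
R = 12 (R = 8 + (6 - 2) = 8 + 4 = 12)
C(L) = 3136/27 (C(L) = 12*(28/9)**2 = 12*(784/81) = 3136/27)
C(13)*113 = (3136/27)*113 = 354368/27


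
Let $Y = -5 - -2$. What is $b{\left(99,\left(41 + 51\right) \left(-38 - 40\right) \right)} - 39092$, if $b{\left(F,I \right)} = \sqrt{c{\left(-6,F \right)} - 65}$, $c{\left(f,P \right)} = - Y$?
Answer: $-39092 + i \sqrt{62} \approx -39092.0 + 7.874 i$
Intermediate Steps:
$Y = -3$ ($Y = -5 + 2 = -3$)
$c{\left(f,P \right)} = 3$ ($c{\left(f,P \right)} = \left(-1\right) \left(-3\right) = 3$)
$b{\left(F,I \right)} = i \sqrt{62}$ ($b{\left(F,I \right)} = \sqrt{3 - 65} = \sqrt{-62} = i \sqrt{62}$)
$b{\left(99,\left(41 + 51\right) \left(-38 - 40\right) \right)} - 39092 = i \sqrt{62} - 39092 = -39092 + i \sqrt{62}$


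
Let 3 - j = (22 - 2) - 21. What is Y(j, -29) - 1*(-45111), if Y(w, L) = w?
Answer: 45115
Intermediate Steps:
j = 4 (j = 3 - ((22 - 2) - 21) = 3 - (20 - 21) = 3 - 1*(-1) = 3 + 1 = 4)
Y(j, -29) - 1*(-45111) = 4 - 1*(-45111) = 4 + 45111 = 45115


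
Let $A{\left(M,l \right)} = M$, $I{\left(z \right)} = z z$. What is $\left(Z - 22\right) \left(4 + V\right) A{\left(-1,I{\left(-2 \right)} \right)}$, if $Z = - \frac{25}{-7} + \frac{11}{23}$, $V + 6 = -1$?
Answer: $- \frac{8670}{161} \approx -53.851$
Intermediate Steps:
$V = -7$ ($V = -6 - 1 = -7$)
$I{\left(z \right)} = z^{2}$
$Z = \frac{652}{161}$ ($Z = \left(-25\right) \left(- \frac{1}{7}\right) + 11 \cdot \frac{1}{23} = \frac{25}{7} + \frac{11}{23} = \frac{652}{161} \approx 4.0497$)
$\left(Z - 22\right) \left(4 + V\right) A{\left(-1,I{\left(-2 \right)} \right)} = \left(\frac{652}{161} - 22\right) \left(4 - 7\right) \left(-1\right) = - \frac{2890 \left(\left(-3\right) \left(-1\right)\right)}{161} = \left(- \frac{2890}{161}\right) 3 = - \frac{8670}{161}$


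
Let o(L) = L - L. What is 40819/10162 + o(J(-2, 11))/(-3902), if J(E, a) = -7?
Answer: 40819/10162 ≈ 4.0168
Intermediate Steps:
o(L) = 0
40819/10162 + o(J(-2, 11))/(-3902) = 40819/10162 + 0/(-3902) = 40819*(1/10162) + 0*(-1/3902) = 40819/10162 + 0 = 40819/10162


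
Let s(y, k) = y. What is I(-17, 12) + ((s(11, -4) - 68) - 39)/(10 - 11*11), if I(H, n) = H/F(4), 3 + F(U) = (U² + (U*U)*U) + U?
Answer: 1963/2997 ≈ 0.65499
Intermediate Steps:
F(U) = -3 + U + U² + U³ (F(U) = -3 + ((U² + (U*U)*U) + U) = -3 + ((U² + U²*U) + U) = -3 + ((U² + U³) + U) = -3 + (U + U² + U³) = -3 + U + U² + U³)
I(H, n) = H/81 (I(H, n) = H/(-3 + 4 + 4² + 4³) = H/(-3 + 4 + 16 + 64) = H/81)
I(-17, 12) + ((s(11, -4) - 68) - 39)/(10 - 11*11) = (1/81)*(-17) + ((11 - 68) - 39)/(10 - 11*11) = -17/81 + (-57 - 39)/(10 - 121) = -17/81 - 96/(-111) = -17/81 - 96*(-1/111) = -17/81 + 32/37 = 1963/2997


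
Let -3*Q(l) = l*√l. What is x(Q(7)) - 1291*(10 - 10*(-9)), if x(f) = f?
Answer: -129100 - 7*√7/3 ≈ -1.2911e+5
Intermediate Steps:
Q(l) = -l^(3/2)/3 (Q(l) = -l*√l/3 = -l^(3/2)/3)
x(Q(7)) - 1291*(10 - 10*(-9)) = -7*√7/3 - 1291*(10 - 10*(-9)) = -7*√7/3 - 1291*(10 + 90) = -7*√7/3 - 1291*100 = -7*√7/3 - 129100 = -129100 - 7*√7/3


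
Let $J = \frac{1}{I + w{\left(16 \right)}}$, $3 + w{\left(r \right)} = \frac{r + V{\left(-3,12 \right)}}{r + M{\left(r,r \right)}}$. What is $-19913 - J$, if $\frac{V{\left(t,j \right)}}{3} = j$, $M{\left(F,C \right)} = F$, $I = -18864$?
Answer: $- \frac{3005329691}{150923} \approx -19913.0$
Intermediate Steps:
$V{\left(t,j \right)} = 3 j$
$w{\left(r \right)} = -3 + \frac{36 + r}{2 r}$ ($w{\left(r \right)} = -3 + \frac{r + 3 \cdot 12}{r + r} = -3 + \frac{r + 36}{2 r} = -3 + \left(36 + r\right) \frac{1}{2 r} = -3 + \frac{36 + r}{2 r}$)
$J = - \frac{8}{150923}$ ($J = \frac{1}{-18864 - \left(\frac{5}{2} - \frac{18}{16}\right)} = \frac{1}{-18864 + \left(- \frac{5}{2} + 18 \cdot \frac{1}{16}\right)} = \frac{1}{-18864 + \left(- \frac{5}{2} + \frac{9}{8}\right)} = \frac{1}{-18864 - \frac{11}{8}} = \frac{1}{- \frac{150923}{8}} = - \frac{8}{150923} \approx -5.3007 \cdot 10^{-5}$)
$-19913 - J = -19913 - - \frac{8}{150923} = -19913 + \frac{8}{150923} = - \frac{3005329691}{150923}$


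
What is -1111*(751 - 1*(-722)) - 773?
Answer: -1637276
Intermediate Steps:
-1111*(751 - 1*(-722)) - 773 = -1111*(751 + 722) - 773 = -1111*1473 - 773 = -1636503 - 773 = -1637276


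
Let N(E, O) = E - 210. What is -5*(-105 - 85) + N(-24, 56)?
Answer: 716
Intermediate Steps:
N(E, O) = -210 + E
-5*(-105 - 85) + N(-24, 56) = -5*(-105 - 85) + (-210 - 24) = -5*(-190) - 234 = 950 - 234 = 716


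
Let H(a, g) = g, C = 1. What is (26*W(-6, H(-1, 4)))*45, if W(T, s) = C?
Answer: 1170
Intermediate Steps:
W(T, s) = 1
(26*W(-6, H(-1, 4)))*45 = (26*1)*45 = 26*45 = 1170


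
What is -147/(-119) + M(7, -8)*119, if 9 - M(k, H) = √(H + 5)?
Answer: 18228/17 - 119*I*√3 ≈ 1072.2 - 206.11*I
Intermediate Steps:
M(k, H) = 9 - √(5 + H) (M(k, H) = 9 - √(H + 5) = 9 - √(5 + H))
-147/(-119) + M(7, -8)*119 = -147/(-119) + (9 - √(5 - 8))*119 = -147*(-1/119) + (9 - √(-3))*119 = 21/17 + (9 - I*√3)*119 = 21/17 + (1071 - 119*I*√3) = 18228/17 - 119*I*√3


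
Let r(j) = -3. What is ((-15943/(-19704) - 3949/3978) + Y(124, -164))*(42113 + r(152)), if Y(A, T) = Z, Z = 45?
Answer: 12327082072315/6531876 ≈ 1.8872e+6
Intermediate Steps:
Y(A, T) = 45
((-15943/(-19704) - 3949/3978) + Y(124, -164))*(42113 + r(152)) = ((-15943/(-19704) - 3949/3978) + 45)*(42113 - 3) = ((-15943*(-1/19704) - 3949*1/3978) + 45)*42110 = ((15943/19704 - 3949/3978) + 45)*42110 = (-2398307/13063752 + 45)*42110 = (585470533/13063752)*42110 = 12327082072315/6531876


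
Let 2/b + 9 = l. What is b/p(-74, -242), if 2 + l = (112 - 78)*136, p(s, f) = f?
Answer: -1/558173 ≈ -1.7916e-6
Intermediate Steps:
l = 4622 (l = -2 + (112 - 78)*136 = -2 + 34*136 = -2 + 4624 = 4622)
b = 2/4613 (b = 2/(-9 + 4622) = 2/4613 ≈ 0.00043356)
b/p(-74, -242) = (2/4613)/(-242) = (2/4613)*(-1/242) = -1/558173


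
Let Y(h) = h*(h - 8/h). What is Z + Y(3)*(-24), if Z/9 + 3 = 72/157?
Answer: -7359/157 ≈ -46.873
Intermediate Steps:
Z = -3591/157 (Z = -27 + 9*(72/157) = -27 + 648/157 = -3591/157 ≈ -22.873)
Z + Y(3)*(-24) = -3591/157 + (-8 + 3**2)*(-24) = -3591/157 + (-8 + 9)*(-24) = -3591/157 + 1*(-24) = -3591/157 - 24 = -7359/157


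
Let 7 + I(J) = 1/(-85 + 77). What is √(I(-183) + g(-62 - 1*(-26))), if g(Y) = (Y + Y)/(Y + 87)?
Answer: 3*I*√4386/68 ≈ 2.9218*I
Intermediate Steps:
I(J) = -57/8 (I(J) = -7 + 1/(-85 + 77) = -7 + 1/(-8) = -7 - ⅛ = -57/8)
g(Y) = 2*Y/(87 + Y) (g(Y) = (2*Y)/(87 + Y) = 2*Y/(87 + Y))
√(I(-183) + g(-62 - 1*(-26))) = √(-57/8 + 2*(-62 - 1*(-26))/(87 + (-62 - 1*(-26)))) = √(-57/8 + 2*(-62 + 26)/(87 + (-62 + 26))) = √(-57/8 + 2*(-36)/(87 - 36)) = √(-57/8 + 2*(-36)/51) = √(-57/8 + 2*(-36)*(1/51)) = √(-57/8 - 24/17) = √(-1161/136) = 3*I*√4386/68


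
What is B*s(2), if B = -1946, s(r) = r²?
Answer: -7784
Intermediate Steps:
B*s(2) = -1946*2² = -1946*4 = -7784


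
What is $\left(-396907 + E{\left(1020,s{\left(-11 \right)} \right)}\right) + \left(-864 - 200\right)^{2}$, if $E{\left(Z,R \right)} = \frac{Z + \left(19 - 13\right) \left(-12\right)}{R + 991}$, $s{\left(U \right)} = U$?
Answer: $\frac{180121542}{245} \approx 7.3519 \cdot 10^{5}$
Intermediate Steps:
$E{\left(Z,R \right)} = \frac{-72 + Z}{991 + R}$ ($E{\left(Z,R \right)} = \frac{Z + 6 \left(-12\right)}{991 + R} = \frac{Z - 72}{991 + R} = \frac{-72 + Z}{991 + R}$)
$\left(-396907 + E{\left(1020,s{\left(-11 \right)} \right)}\right) + \left(-864 - 200\right)^{2} = \left(-396907 + \frac{-72 + 1020}{991 - 11}\right) + \left(-864 - 200\right)^{2} = \left(-396907 + \frac{1}{980} \cdot 948\right) + \left(-1064\right)^{2} = \left(-396907 + \frac{1}{980} \cdot 948\right) + 1132096 = \left(-396907 + \frac{237}{245}\right) + 1132096 = - \frac{97241978}{245} + 1132096 = \frac{180121542}{245}$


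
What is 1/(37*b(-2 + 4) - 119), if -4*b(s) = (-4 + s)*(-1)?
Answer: -2/275 ≈ -0.0072727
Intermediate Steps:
b(s) = -1 + s/4 (b(s) = -(-4 + s)*(-1)/4 = -(4 - s)/4 = -1 + s/4)
1/(37*b(-2 + 4) - 119) = 1/(37*(-1 + (-2 + 4)/4) - 119) = 1/(37*(-1 + (¼)*2) - 119) = 1/(37*(-1 + ½) - 119) = 1/(37*(-½) - 119) = 1/(-37/2 - 119) = 1/(-275/2) = -2/275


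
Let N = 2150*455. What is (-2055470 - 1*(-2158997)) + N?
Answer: 1081777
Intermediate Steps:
N = 978250
(-2055470 - 1*(-2158997)) + N = (-2055470 - 1*(-2158997)) + 978250 = (-2055470 + 2158997) + 978250 = 103527 + 978250 = 1081777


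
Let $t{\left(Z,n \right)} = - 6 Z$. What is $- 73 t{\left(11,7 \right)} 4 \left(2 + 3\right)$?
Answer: $96360$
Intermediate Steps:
$- 73 t{\left(11,7 \right)} 4 \left(2 + 3\right) = - 73 \left(\left(-6\right) 11\right) 4 \left(2 + 3\right) = \left(-73\right) \left(-66\right) 4 \cdot 5 = 4818 \cdot 20 = 96360$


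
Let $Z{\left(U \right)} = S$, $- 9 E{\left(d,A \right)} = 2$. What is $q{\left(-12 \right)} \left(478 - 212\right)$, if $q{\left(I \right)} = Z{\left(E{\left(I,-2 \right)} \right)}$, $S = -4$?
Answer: $-1064$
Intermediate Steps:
$E{\left(d,A \right)} = - \frac{2}{9}$ ($E{\left(d,A \right)} = \left(- \frac{1}{9}\right) 2 = - \frac{2}{9}$)
$Z{\left(U \right)} = -4$
$q{\left(I \right)} = -4$
$q{\left(-12 \right)} \left(478 - 212\right) = - 4 \left(478 - 212\right) = \left(-4\right) 266 = -1064$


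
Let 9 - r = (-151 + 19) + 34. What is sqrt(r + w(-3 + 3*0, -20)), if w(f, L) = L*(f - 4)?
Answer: sqrt(247) ≈ 15.716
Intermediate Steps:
r = 107 (r = 9 - ((-151 + 19) + 34) = 9 - (-132 + 34) = 9 - 1*(-98) = 9 + 98 = 107)
w(f, L) = L*(-4 + f)
sqrt(r + w(-3 + 3*0, -20)) = sqrt(107 - 20*(-4 + (-3 + 3*0))) = sqrt(107 - 20*(-4 + (-3 + 0))) = sqrt(107 - 20*(-4 - 3)) = sqrt(107 - 20*(-7)) = sqrt(107 + 140) = sqrt(247)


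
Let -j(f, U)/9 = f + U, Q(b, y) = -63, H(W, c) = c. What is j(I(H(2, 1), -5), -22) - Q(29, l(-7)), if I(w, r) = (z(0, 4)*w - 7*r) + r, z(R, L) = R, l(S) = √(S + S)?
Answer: -9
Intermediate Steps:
l(S) = √2*√S (l(S) = √(2*S) = √2*√S)
I(w, r) = -6*r (I(w, r) = (0*w - 7*r) + r = (0 - 7*r) + r = -7*r + r = -6*r)
j(f, U) = -9*U - 9*f (j(f, U) = -9*(f + U) = -9*(U + f) = -9*U - 9*f)
j(I(H(2, 1), -5), -22) - Q(29, l(-7)) = (-9*(-22) - (-54)*(-5)) - 1*(-63) = (198 - 9*30) + 63 = (198 - 270) + 63 = -72 + 63 = -9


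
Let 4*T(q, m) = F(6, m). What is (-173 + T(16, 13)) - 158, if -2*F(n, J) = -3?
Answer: -2645/8 ≈ -330.63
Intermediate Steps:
F(n, J) = 3/2 (F(n, J) = -½*(-3) = 3/2)
T(q, m) = 3/8 (T(q, m) = (¼)*(3/2) = 3/8)
(-173 + T(16, 13)) - 158 = (-173 + 3/8) - 158 = -1381/8 - 158 = -2645/8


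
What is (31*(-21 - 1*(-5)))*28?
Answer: -13888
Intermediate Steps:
(31*(-21 - 1*(-5)))*28 = (31*(-21 + 5))*28 = (31*(-16))*28 = -496*28 = -13888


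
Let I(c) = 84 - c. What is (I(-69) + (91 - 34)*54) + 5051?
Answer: 8282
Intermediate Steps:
(I(-69) + (91 - 34)*54) + 5051 = ((84 - 1*(-69)) + (91 - 34)*54) + 5051 = ((84 + 69) + 57*54) + 5051 = (153 + 3078) + 5051 = 3231 + 5051 = 8282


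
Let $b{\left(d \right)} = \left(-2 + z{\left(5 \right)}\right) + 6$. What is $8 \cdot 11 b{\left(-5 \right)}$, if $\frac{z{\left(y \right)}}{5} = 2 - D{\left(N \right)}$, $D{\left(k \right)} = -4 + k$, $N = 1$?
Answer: $2552$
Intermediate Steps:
$z{\left(y \right)} = 25$ ($z{\left(y \right)} = 5 \left(2 - \left(-4 + 1\right)\right) = 5 \left(2 - -3\right) = 5 \left(2 + 3\right) = 5 \cdot 5 = 25$)
$b{\left(d \right)} = 29$ ($b{\left(d \right)} = \left(-2 + 25\right) + 6 = 23 + 6 = 29$)
$8 \cdot 11 b{\left(-5 \right)} = 8 \cdot 11 \cdot 29 = 88 \cdot 29 = 2552$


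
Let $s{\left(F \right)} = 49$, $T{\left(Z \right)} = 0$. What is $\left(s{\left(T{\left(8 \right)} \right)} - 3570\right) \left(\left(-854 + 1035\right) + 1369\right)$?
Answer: $-5457550$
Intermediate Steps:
$\left(s{\left(T{\left(8 \right)} \right)} - 3570\right) \left(\left(-854 + 1035\right) + 1369\right) = \left(49 - 3570\right) \left(\left(-854 + 1035\right) + 1369\right) = - 3521 \left(181 + 1369\right) = \left(-3521\right) 1550 = -5457550$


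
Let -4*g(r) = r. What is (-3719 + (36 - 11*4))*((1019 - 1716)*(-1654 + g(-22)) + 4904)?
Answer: -8601233959/2 ≈ -4.3006e+9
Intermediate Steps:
g(r) = -r/4
(-3719 + (36 - 11*4))*((1019 - 1716)*(-1654 + g(-22)) + 4904) = (-3719 + (36 - 11*4))*((1019 - 1716)*(-1654 - ¼*(-22)) + 4904) = (-3719 + (36 - 44))*(-697*(-1654 + 11/2) + 4904) = (-3719 - 8)*(-697*(-3297/2) + 4904) = -3727*(2298009/2 + 4904) = -3727*2307817/2 = -8601233959/2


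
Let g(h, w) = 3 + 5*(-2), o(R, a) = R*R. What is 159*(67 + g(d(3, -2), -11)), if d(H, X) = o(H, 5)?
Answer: 9540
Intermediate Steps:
o(R, a) = R**2
d(H, X) = H**2
g(h, w) = -7 (g(h, w) = 3 - 10 = -7)
159*(67 + g(d(3, -2), -11)) = 159*(67 - 7) = 159*60 = 9540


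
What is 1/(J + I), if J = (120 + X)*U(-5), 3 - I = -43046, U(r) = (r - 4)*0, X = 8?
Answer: 1/43049 ≈ 2.3229e-5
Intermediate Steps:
U(r) = 0 (U(r) = (-4 + r)*0 = 0)
I = 43049 (I = 3 - 1*(-43046) = 3 + 43046 = 43049)
J = 0 (J = (120 + 8)*0 = 128*0 = 0)
1/(J + I) = 1/(0 + 43049) = 1/43049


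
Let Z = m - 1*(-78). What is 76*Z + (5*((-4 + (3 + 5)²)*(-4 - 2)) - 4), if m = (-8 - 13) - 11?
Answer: 1692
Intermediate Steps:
m = -32 (m = -21 - 11 = -32)
Z = 46 (Z = -32 - 1*(-78) = -32 + 78 = 46)
76*Z + (5*((-4 + (3 + 5)²)*(-4 - 2)) - 4) = 76*46 + (5*((-4 + (3 + 5)²)*(-4 - 2)) - 4) = 3496 + (5*((-4 + 8²)*(-6)) - 4) = 3496 + (5*((-4 + 64)*(-6)) - 4) = 3496 + (5*(60*(-6)) - 4) = 3496 + (5*(-360) - 4) = 3496 + (-1800 - 4) = 3496 - 1804 = 1692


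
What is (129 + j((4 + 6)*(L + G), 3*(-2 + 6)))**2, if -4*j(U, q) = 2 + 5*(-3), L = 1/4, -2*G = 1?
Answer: 279841/16 ≈ 17490.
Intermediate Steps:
G = -1/2 (G = -1/2*1 = -1/2 ≈ -0.50000)
L = 1/4 ≈ 0.25000
j(U, q) = 13/4 (j(U, q) = -(2 + 5*(-3))/4 = -(2 - 15)/4 = -1/4*(-13) = 13/4)
(129 + j((4 + 6)*(L + G), 3*(-2 + 6)))**2 = (129 + 13/4)**2 = (529/4)**2 = 279841/16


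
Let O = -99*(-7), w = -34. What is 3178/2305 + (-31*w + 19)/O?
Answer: 4675619/1597365 ≈ 2.9271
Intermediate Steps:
O = 693
3178/2305 + (-31*w + 19)/O = 3178/2305 + (-31*(-34) + 19)/693 = 3178*(1/2305) + (1054 + 19)*(1/693) = 3178/2305 + 1073*(1/693) = 3178/2305 + 1073/693 = 4675619/1597365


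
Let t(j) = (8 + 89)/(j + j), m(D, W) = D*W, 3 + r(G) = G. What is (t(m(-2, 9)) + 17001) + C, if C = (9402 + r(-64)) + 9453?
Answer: 1288307/36 ≈ 35786.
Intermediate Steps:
r(G) = -3 + G
t(j) = 97/(2*j) (t(j) = 97/((2*j)) = 97*(1/(2*j)) = 97/(2*j))
C = 18788 (C = (9402 + (-3 - 64)) + 9453 = (9402 - 67) + 9453 = 9335 + 9453 = 18788)
(t(m(-2, 9)) + 17001) + C = (97/(2*((-2*9))) + 17001) + 18788 = ((97/2)/(-18) + 17001) + 18788 = ((97/2)*(-1/18) + 17001) + 18788 = (-97/36 + 17001) + 18788 = 611939/36 + 18788 = 1288307/36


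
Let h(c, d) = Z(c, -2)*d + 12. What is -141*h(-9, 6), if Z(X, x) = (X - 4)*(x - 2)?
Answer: -45684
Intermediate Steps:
Z(X, x) = (-4 + X)*(-2 + x)
h(c, d) = 12 + d*(16 - 4*c) (h(c, d) = (8 - 4*(-2) - 2*c + c*(-2))*d + 12 = (8 + 8 - 2*c - 2*c)*d + 12 = (16 - 4*c)*d + 12 = d*(16 - 4*c) + 12 = 12 + d*(16 - 4*c))
-141*h(-9, 6) = -141*(12 + 4*6*(4 - 1*(-9))) = -141*(12 + 4*6*(4 + 9)) = -141*(12 + 4*6*13) = -141*(12 + 312) = -141*324 = -45684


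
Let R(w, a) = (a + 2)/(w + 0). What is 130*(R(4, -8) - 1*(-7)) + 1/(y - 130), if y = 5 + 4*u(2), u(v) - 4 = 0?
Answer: 77934/109 ≈ 714.99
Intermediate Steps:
u(v) = 4 (u(v) = 4 + 0 = 4)
R(w, a) = (2 + a)/w
y = 21 (y = 5 + 4*4 = 5 + 16 = 21)
130*(R(4, -8) - 1*(-7)) + 1/(y - 130) = 130*((2 - 8)/4 - 1*(-7)) + 1/(21 - 130) = 130*((¼)*(-6) + 7) + 1/(-109) = 130*(-3/2 + 7) - 1/109 = 130*(11/2) - 1/109 = 715 - 1/109 = 77934/109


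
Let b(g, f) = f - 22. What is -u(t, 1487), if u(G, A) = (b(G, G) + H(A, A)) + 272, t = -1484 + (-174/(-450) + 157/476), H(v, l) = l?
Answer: -9057679/35700 ≈ -253.72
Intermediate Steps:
b(g, f) = -22 + f
t = -52953221/35700 (t = -1484 + (-174*(-1/450) + 157*(1/476)) = -1484 + (29/75 + 157/476) = -1484 + 25579/35700 = -52953221/35700 ≈ -1483.3)
u(G, A) = 250 + A + G (u(G, A) = ((-22 + G) + A) + 272 = (-22 + A + G) + 272 = 250 + A + G)
-u(t, 1487) = -(250 + 1487 - 52953221/35700) = -1*9057679/35700 = -9057679/35700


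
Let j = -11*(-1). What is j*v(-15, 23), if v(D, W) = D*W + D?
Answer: -3960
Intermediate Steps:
v(D, W) = D + D*W
j = 11
j*v(-15, 23) = 11*(-15*(1 + 23)) = 11*(-15*24) = 11*(-360) = -3960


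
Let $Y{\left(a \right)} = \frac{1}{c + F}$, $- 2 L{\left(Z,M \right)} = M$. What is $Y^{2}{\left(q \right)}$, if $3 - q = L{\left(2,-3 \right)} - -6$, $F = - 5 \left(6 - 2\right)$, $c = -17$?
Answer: $\frac{1}{1369} \approx 0.00073046$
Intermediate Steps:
$L{\left(Z,M \right)} = - \frac{M}{2}$
$F = -20$ ($F = \left(-5\right) 4 = -20$)
$q = - \frac{9}{2}$ ($q = 3 - \left(\left(- \frac{1}{2}\right) \left(-3\right) - -6\right) = 3 - \left(\frac{3}{2} + 6\right) = 3 - \frac{15}{2} = - \frac{9}{2} \approx -4.5$)
$Y{\left(a \right)} = - \frac{1}{37}$ ($Y{\left(a \right)} = \frac{1}{-17 - 20} = \frac{1}{-37} = - \frac{1}{37}$)
$Y^{2}{\left(q \right)} = \left(- \frac{1}{37}\right)^{2} = \frac{1}{1369}$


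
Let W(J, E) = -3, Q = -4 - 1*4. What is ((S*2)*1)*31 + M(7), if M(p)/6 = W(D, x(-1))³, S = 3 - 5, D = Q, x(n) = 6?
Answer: -286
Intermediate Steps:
Q = -8 (Q = -4 - 4 = -8)
D = -8
S = -2
M(p) = -162 (M(p) = 6*(-3)³ = 6*(-27) = -162)
((S*2)*1)*31 + M(7) = (-2*2*1)*31 - 162 = -4*1*31 - 162 = -4*31 - 162 = -124 - 162 = -286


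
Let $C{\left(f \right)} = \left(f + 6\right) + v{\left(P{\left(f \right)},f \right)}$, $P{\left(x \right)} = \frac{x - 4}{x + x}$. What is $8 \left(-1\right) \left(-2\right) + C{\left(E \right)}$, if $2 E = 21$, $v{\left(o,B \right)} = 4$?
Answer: $\frac{73}{2} \approx 36.5$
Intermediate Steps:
$P{\left(x \right)} = \frac{-4 + x}{2 x}$
$E = \frac{21}{2}$ ($E = \frac{1}{2} \cdot 21 = \frac{21}{2} \approx 10.5$)
$C{\left(f \right)} = 10 + f$ ($C{\left(f \right)} = \left(f + 6\right) + 4 = \left(6 + f\right) + 4 = 10 + f$)
$8 \left(-1\right) \left(-2\right) + C{\left(E \right)} = 8 \left(-1\right) \left(-2\right) + \left(10 + \frac{21}{2}\right) = \left(-8\right) \left(-2\right) + \frac{41}{2} = 16 + \frac{41}{2} = \frac{73}{2}$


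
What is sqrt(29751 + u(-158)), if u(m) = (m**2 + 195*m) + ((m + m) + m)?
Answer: sqrt(23431) ≈ 153.07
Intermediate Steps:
u(m) = m**2 + 198*m (u(m) = (m**2 + 195*m) + (2*m + m) = (m**2 + 195*m) + 3*m = m**2 + 198*m)
sqrt(29751 + u(-158)) = sqrt(29751 - 158*(198 - 158)) = sqrt(29751 - 158*40) = sqrt(29751 - 6320) = sqrt(23431)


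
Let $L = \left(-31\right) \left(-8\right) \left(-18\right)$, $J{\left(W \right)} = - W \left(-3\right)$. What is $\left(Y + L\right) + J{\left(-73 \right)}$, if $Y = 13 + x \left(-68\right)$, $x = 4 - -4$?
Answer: $-5214$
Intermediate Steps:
$J{\left(W \right)} = 3 W$
$L = -4464$ ($L = 248 \left(-18\right) = -4464$)
$x = 8$ ($x = 4 + 4 = 8$)
$Y = -531$ ($Y = 13 + 8 \left(-68\right) = 13 - 544 = -531$)
$\left(Y + L\right) + J{\left(-73 \right)} = \left(-531 - 4464\right) + 3 \left(-73\right) = -4995 - 219 = -5214$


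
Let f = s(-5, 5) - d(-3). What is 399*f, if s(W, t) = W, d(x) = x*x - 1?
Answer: -5187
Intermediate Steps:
d(x) = -1 + x² (d(x) = x² - 1 = -1 + x²)
f = -13 (f = -5 - (-1 + (-3)²) = -5 - (-1 + 9) = -5 - 1*8 = -5 - 8 = -13)
399*f = 399*(-13) = -5187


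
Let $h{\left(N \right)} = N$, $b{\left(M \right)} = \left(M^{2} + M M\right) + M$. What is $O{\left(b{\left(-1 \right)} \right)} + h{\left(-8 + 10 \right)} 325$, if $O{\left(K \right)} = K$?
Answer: $651$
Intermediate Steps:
$b{\left(M \right)} = M + 2 M^{2}$ ($b{\left(M \right)} = \left(M^{2} + M^{2}\right) + M = 2 M^{2} + M = M + 2 M^{2}$)
$O{\left(b{\left(-1 \right)} \right)} + h{\left(-8 + 10 \right)} 325 = - (1 + 2 \left(-1\right)) + \left(-8 + 10\right) 325 = - (1 - 2) + 2 \cdot 325 = \left(-1\right) \left(-1\right) + 650 = 1 + 650 = 651$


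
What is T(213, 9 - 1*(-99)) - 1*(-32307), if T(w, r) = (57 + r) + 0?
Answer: 32472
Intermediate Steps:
T(w, r) = 57 + r
T(213, 9 - 1*(-99)) - 1*(-32307) = (57 + (9 - 1*(-99))) - 1*(-32307) = (57 + (9 + 99)) + 32307 = (57 + 108) + 32307 = 165 + 32307 = 32472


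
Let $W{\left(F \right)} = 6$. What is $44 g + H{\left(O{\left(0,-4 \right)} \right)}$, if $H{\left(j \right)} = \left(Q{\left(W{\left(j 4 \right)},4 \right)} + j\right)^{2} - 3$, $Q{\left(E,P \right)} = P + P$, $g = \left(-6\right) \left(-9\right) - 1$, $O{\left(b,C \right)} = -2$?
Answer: $2365$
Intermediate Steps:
$g = 53$ ($g = 54 - 1 = 53$)
$Q{\left(E,P \right)} = 2 P$
$H{\left(j \right)} = -3 + \left(8 + j\right)^{2}$ ($H{\left(j \right)} = \left(2 \cdot 4 + j\right)^{2} - 3 = \left(8 + j\right)^{2} - 3 = -3 + \left(8 + j\right)^{2}$)
$44 g + H{\left(O{\left(0,-4 \right)} \right)} = 44 \cdot 53 - \left(3 - \left(8 - 2\right)^{2}\right) = 2332 - \left(3 - 6^{2}\right) = 2332 + \left(-3 + 36\right) = 2332 + 33 = 2365$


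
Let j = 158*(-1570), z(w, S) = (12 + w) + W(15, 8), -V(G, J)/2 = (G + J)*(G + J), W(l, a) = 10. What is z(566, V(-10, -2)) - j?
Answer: 248648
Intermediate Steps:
V(G, J) = -2*(G + J)² (V(G, J) = -2*(G + J)*(G + J) = -2*(G + J)²)
z(w, S) = 22 + w (z(w, S) = (12 + w) + 10 = 22 + w)
j = -248060
z(566, V(-10, -2)) - j = (22 + 566) - 1*(-248060) = 588 + 248060 = 248648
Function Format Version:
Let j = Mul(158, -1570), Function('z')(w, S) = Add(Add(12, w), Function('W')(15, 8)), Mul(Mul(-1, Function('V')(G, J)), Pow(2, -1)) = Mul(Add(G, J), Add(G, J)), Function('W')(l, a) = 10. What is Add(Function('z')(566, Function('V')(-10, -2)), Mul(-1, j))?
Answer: 248648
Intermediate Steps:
Function('V')(G, J) = Mul(-2, Pow(Add(G, J), 2)) (Function('V')(G, J) = Mul(-2, Mul(Add(G, J), Add(G, J))) = Mul(-2, Pow(Add(G, J), 2)))
Function('z')(w, S) = Add(22, w) (Function('z')(w, S) = Add(Add(12, w), 10) = Add(22, w))
j = -248060
Add(Function('z')(566, Function('V')(-10, -2)), Mul(-1, j)) = Add(Add(22, 566), Mul(-1, -248060)) = Add(588, 248060) = 248648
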